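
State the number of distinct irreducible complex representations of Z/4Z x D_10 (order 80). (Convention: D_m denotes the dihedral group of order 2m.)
32

Explanation: The number of irreducible complex representations of a finite group equals its number of conjugacy classes. For a direct product, #classes(G x H) = #classes(G) * #classes(H). Z/4Z has 4 classes (abelian), D_10 has 8 classes, so 4 * 8 = 32, so Z/4Z x D_10 (order 80) has exactly 32 irreducible complex representations.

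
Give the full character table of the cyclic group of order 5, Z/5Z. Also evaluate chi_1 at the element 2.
Character table of Z/5Z (irreps indexed chi_0,...,chi_4 with chi_k(m) = zeta_5^(k*m), zeta_5 = exp(2*pi*i/5)):
  irrep \ class  {0} (size 1)  {1} (size 1)    {2} (size 1)    {3} (size 1)    {4} (size 1)  
  chi_0          1             1               1               1               1             
  chi_1          1             exp(2*I*pi/5)   exp(4*I*pi/5)   exp(-4*I*pi/5)  exp(-2*I*pi/5)
  chi_2          1             exp(4*I*pi/5)   exp(-2*I*pi/5)  exp(2*I*pi/5)   exp(-4*I*pi/5)
  chi_3          1             exp(-4*I*pi/5)  exp(2*I*pi/5)   exp(-2*I*pi/5)  exp(4*I*pi/5) 
  chi_4          1             exp(-2*I*pi/5)  exp(-4*I*pi/5)  exp(4*I*pi/5)   exp(2*I*pi/5) 

Spot check: chi_1(2) = zeta_5^(1*2) = zeta_5^2 = exp(4*I*pi/5).

Argument: Z/5Z is abelian, so all 5 irreducible complex representations are 1-dimensional. They are given by chi_k(m) = zeta_5^(k*m) for k = 0,...,4. Row orthogonality: sum_m chi_k(m) conj(chi_l(m)) = 5 * [k = l].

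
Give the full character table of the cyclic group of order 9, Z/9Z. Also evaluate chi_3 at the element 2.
Character table of Z/9Z (irreps indexed chi_0,...,chi_8 with chi_k(m) = zeta_9^(k*m), zeta_9 = exp(2*pi*i/9)):
  irrep \ class  {0} (size 1)  {1} (size 1)    {2} (size 1)    {3} (size 1)    {4} (size 1)    {5} (size 1)    {6} (size 1)    {7} (size 1)    {8} (size 1)  
  chi_0          1             1               1               1               1               1               1               1               1             
  chi_1          1             exp(2*I*pi/9)   exp(4*I*pi/9)   exp(2*I*pi/3)   exp(8*I*pi/9)   exp(-8*I*pi/9)  exp(-2*I*pi/3)  exp(-4*I*pi/9)  exp(-2*I*pi/9)
  chi_2          1             exp(4*I*pi/9)   exp(8*I*pi/9)   exp(-2*I*pi/3)  exp(-2*I*pi/9)  exp(2*I*pi/9)   exp(2*I*pi/3)   exp(-8*I*pi/9)  exp(-4*I*pi/9)
  chi_3          1             exp(2*I*pi/3)   exp(-2*I*pi/3)  1               exp(2*I*pi/3)   exp(-2*I*pi/3)  1               exp(2*I*pi/3)   exp(-2*I*pi/3)
  chi_4          1             exp(8*I*pi/9)   exp(-2*I*pi/9)  exp(2*I*pi/3)   exp(-4*I*pi/9)  exp(4*I*pi/9)   exp(-2*I*pi/3)  exp(2*I*pi/9)   exp(-8*I*pi/9)
  chi_5          1             exp(-8*I*pi/9)  exp(2*I*pi/9)   exp(-2*I*pi/3)  exp(4*I*pi/9)   exp(-4*I*pi/9)  exp(2*I*pi/3)   exp(-2*I*pi/9)  exp(8*I*pi/9) 
  chi_6          1             exp(-2*I*pi/3)  exp(2*I*pi/3)   1               exp(-2*I*pi/3)  exp(2*I*pi/3)   1               exp(-2*I*pi/3)  exp(2*I*pi/3) 
  chi_7          1             exp(-4*I*pi/9)  exp(-8*I*pi/9)  exp(2*I*pi/3)   exp(2*I*pi/9)   exp(-2*I*pi/9)  exp(-2*I*pi/3)  exp(8*I*pi/9)   exp(4*I*pi/9) 
  chi_8          1             exp(-2*I*pi/9)  exp(-4*I*pi/9)  exp(-2*I*pi/3)  exp(-8*I*pi/9)  exp(8*I*pi/9)   exp(2*I*pi/3)   exp(4*I*pi/9)   exp(2*I*pi/9) 

Spot check: chi_3(2) = zeta_9^(3*2) = zeta_9^6 = exp(-2*I*pi/3).

Why: Z/9Z is abelian, so all 9 irreducible complex representations are 1-dimensional. They are given by chi_k(m) = zeta_9^(k*m) for k = 0,...,8. Row orthogonality: sum_m chi_k(m) conj(chi_l(m)) = 9 * [k = l].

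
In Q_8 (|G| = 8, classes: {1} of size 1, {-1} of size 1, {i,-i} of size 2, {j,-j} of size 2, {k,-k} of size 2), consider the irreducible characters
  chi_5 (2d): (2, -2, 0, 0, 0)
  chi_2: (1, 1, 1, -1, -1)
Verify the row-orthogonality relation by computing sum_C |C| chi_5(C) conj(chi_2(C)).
Sum = 0; so <chi_5, chi_2> = 0 (distinct irreducibles are orthogonal).

Justification: Compute term by term over conjugacy classes (|C| * chi_5(C) * conj(chi_2(C))):
  1*(2)*conj(1) + 1*(-2)*conj(1) + 2*(0)*conj(1) + 2*(0)*conj(-1) + 2*(0)*conj(-1)
  = (2) + (-2) + (0) + (0) + (0)
  = 0.
Dividing by |G| = 8 gives 0/8 = 0, matching the row-orthogonality relation <chi_5, chi_2> = [chi_5 = chi_2].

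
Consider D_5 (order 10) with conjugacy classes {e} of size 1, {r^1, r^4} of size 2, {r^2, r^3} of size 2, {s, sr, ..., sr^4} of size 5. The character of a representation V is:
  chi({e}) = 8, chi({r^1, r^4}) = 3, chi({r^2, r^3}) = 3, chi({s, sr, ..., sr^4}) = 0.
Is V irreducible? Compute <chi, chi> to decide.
Not irreducible (reducible): <chi, chi> = 10 > 1.

Details: <chi, chi> = (1/|G|) sum_C |C| * |chi(C)|^2 = (1/10)[1*|8|^2 + 2*|3|^2 + 2*|3|^2 + 5*|0|^2]
  = (1/10)[(64) + (18) + (18) + (0)] = 100/10 = 10.
A character is irreducible iff <chi, chi> = 1, so this representation is reducible.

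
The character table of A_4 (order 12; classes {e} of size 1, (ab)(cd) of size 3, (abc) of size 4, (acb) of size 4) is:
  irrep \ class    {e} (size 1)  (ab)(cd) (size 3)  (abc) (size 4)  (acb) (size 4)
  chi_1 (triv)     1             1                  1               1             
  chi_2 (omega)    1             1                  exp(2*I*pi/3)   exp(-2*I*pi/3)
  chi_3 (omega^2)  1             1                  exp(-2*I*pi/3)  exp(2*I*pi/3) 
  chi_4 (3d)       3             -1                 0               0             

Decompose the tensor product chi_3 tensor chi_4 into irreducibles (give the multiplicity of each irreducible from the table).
chi_3 tensor chi_4 = chi_4 (all other irreducibles have multiplicity 0).

Why: The character of a tensor product is the pointwise product (chi_3 * chi_4)(C) = chi_3(C) * chi_4(C):
  {e}: (1)*(3), (ab)(cd): (1)*(-1), (abc): (exp(-2*I*pi/3))*(0), (acb): (exp(2*I*pi/3))*(0)
so (chi_3 * chi_4) takes values
  {e} -> 3, (ab)(cd) -> -1, (abc) -> 0, (acb) -> 0.
Now take the inner product of this character with each irreducible chi from the table, <chi_3*chi_4, chi> = (1/12) sum_C |C| (chi_3*chi_4)(C) conj(chi(C)):
  <chi_3*chi_4, chi_1> = (1/12)[1*(3)*conj(1) + 3*(-1)*conj(1) + 4*(0)*conj(1) + 4*(0)*conj(1)]
      = (1/12)[(3) + (-3) + (0) + (0)] = 0/12 = 0
  <chi_3*chi_4, chi_2> = (1/12)[1*(3)*conj(1) + 3*(-1)*conj(1) + 4*(0)*conj(exp(2*I*pi/3)) + 4*(0)*conj(exp(-2*I*pi/3))]
      = (1/12)[(3) + (-3) + (0) + (0)] = 0/12 = 0
  <chi_3*chi_4, chi_3> = (1/12)[1*(3)*conj(1) + 3*(-1)*conj(1) + 4*(0)*conj(exp(-2*I*pi/3)) + 4*(0)*conj(exp(2*I*pi/3))]
      = (1/12)[(3) + (-3) + (0) + (0)] = 0/12 = 0
  <chi_3*chi_4, chi_4> = (1/12)[1*(3)*conj(3) + 3*(-1)*conj(-1) + 4*(0)*conj(0) + 4*(0)*conj(0)]
      = (1/12)[(9) + (3) + (0) + (0)] = 12/12 = 1
(Exp terms are combined using exp(i*s)*conj(exp(i*t)) = exp(i*(s-t)), and sums of them are collapsed using the identity that for every m > 1 the m distinct m-th roots of unity sum to 0, e.g. 1 + exp(2*I*pi/3) + exp(-2*I*pi/3) = 0.)
Hence the multiplicities are chi_4: 1. Dimension check: dim(chi_3)*dim(chi_4) = 1*3 = 3 and sum (mult * dim) = 1*3 = 3.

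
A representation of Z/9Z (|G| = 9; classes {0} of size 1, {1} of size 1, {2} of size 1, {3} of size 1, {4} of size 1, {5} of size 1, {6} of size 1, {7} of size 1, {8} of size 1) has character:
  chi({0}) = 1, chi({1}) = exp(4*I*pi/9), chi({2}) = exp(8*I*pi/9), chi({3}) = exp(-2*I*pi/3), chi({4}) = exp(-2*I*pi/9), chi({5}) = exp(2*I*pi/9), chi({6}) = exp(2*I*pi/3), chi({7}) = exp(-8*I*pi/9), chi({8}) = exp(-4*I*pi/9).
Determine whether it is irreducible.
Irreducible: <chi, chi> = 1.

Reasoning: <chi, chi> = (1/|G|) sum_C |C| * |chi(C)|^2 = (1/9)[1*|1|^2 + 1*|exp(4*I*pi/9)|^2 + 1*|exp(8*I*pi/9)|^2 + 1*|exp(-2*I*pi/3)|^2 + 1*|exp(-2*I*pi/9)|^2 + 1*|exp(2*I*pi/9)|^2 + 1*|exp(2*I*pi/3)|^2 + 1*|exp(-8*I*pi/9)|^2 + 1*|exp(-4*I*pi/9)|^2]
  = (1/9)[(1) + (1) + (1) + (1) + (1) + (1) + (1) + (1) + (1)] = 9/9 = 1.
(Exp terms are combined using exp(i*s)*conj(exp(i*t)) = exp(i*(s-t)), and sums of them are collapsed using the identity that for every m > 1 the m distinct m-th roots of unity sum to 0, e.g. 1 + exp(2*I*pi/3) + exp(-2*I*pi/3) = 0.)
A character is irreducible iff <chi, chi> = 1, so this representation is irreducible.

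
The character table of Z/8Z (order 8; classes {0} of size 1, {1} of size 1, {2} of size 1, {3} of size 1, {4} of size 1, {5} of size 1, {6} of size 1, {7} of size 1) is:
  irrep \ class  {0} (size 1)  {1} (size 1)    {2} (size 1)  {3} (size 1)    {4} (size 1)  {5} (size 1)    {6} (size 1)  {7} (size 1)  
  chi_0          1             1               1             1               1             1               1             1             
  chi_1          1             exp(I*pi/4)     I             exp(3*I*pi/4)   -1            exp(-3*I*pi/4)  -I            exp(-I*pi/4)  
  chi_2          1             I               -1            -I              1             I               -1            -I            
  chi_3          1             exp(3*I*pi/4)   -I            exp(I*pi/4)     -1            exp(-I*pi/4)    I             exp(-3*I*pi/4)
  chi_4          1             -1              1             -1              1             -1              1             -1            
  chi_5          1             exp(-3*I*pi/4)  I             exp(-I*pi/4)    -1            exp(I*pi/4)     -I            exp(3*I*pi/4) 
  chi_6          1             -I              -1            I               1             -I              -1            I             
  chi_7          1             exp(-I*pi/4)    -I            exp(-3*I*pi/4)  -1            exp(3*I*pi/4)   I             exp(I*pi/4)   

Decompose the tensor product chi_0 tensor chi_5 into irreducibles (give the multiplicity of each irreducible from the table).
chi_0 tensor chi_5 = chi_5 (all other irreducibles have multiplicity 0).

Working: The character of a tensor product is the pointwise product (chi_0 * chi_5)(C) = chi_0(C) * chi_5(C):
  {0}: (1)*(1), {1}: (1)*(exp(-3*I*pi/4)), {2}: (1)*(I), {3}: (1)*(exp(-I*pi/4)), {4}: (1)*(-1), {5}: (1)*(exp(I*pi/4)), {6}: (1)*(-I), {7}: (1)*(exp(3*I*pi/4))
so (chi_0 * chi_5) takes values
  {0} -> 1, {1} -> exp(-3*I*pi/4), {2} -> I, {3} -> exp(-I*pi/4), {4} -> -1, {5} -> exp(I*pi/4), {6} -> -I, {7} -> exp(3*I*pi/4).
Now take the inner product of this character with each irreducible chi from the table, <chi_0*chi_5, chi> = (1/8) sum_C |C| (chi_0*chi_5)(C) conj(chi(C)):
  <chi_0*chi_5, chi_0> = (1/8)[1*(1)*conj(1) + 1*(exp(-3*I*pi/4))*conj(1) + 1*(I)*conj(1) + 1*(exp(-I*pi/4))*conj(1) + 1*(-1)*conj(1) + 1*(exp(I*pi/4))*conj(1) + 1*(-I)*conj(1) + 1*(exp(3*I*pi/4))*conj(1)]
      = (1/8)[(1) + (exp(-3*I*pi/4)) + (I) + (exp(-I*pi/4)) + (-1) + (exp(I*pi/4)) + (-I) + (exp(3*I*pi/4))] = 0/8 = 0
  <chi_0*chi_5, chi_1> = (1/8)[1*(1)*conj(1) + 1*(exp(-3*I*pi/4))*conj(exp(I*pi/4)) + 1*(I)*conj(I) + 1*(exp(-I*pi/4))*conj(exp(3*I*pi/4)) + 1*(-1)*conj(-1) + 1*(exp(I*pi/4))*conj(exp(-3*I*pi/4)) + 1*(-I)*conj(-I) + 1*(exp(3*I*pi/4))*conj(exp(-I*pi/4))]
      = (1/8)[(1) + (-1) + (1) + (-1) + (1) + (-1) + (1) + (-1)] = 0/8 = 0
  <chi_0*chi_5, chi_2> = (1/8)[1*(1)*conj(1) + 1*(exp(-3*I*pi/4))*conj(I) + 1*(I)*conj(-1) + 1*(exp(-I*pi/4))*conj(-I) + 1*(-1)*conj(1) + 1*(exp(I*pi/4))*conj(I) + 1*(-I)*conj(-1) + 1*(exp(3*I*pi/4))*conj(-I)]
      = (1/8)[(1) + (-exp(-I*pi/4)) + (-I) + (exp(I*pi/4)) + (-1) + (-exp(3*I*pi/4)) + (I) + (exp(-3*I*pi/4))] = 0/8 = 0
  <chi_0*chi_5, chi_3> = (1/8)[1*(1)*conj(1) + 1*(exp(-3*I*pi/4))*conj(exp(3*I*pi/4)) + 1*(I)*conj(-I) + 1*(exp(-I*pi/4))*conj(exp(I*pi/4)) + 1*(-1)*conj(-1) + 1*(exp(I*pi/4))*conj(exp(-I*pi/4)) + 1*(-I)*conj(I) + 1*(exp(3*I*pi/4))*conj(exp(-3*I*pi/4))]
      = (1/8)[(1) + (I) + (-1) + (-I) + (1) + (I) + (-1) + (-I)] = 0/8 = 0
  <chi_0*chi_5, chi_4> = (1/8)[1*(1)*conj(1) + 1*(exp(-3*I*pi/4))*conj(-1) + 1*(I)*conj(1) + 1*(exp(-I*pi/4))*conj(-1) + 1*(-1)*conj(1) + 1*(exp(I*pi/4))*conj(-1) + 1*(-I)*conj(1) + 1*(exp(3*I*pi/4))*conj(-1)]
      = (1/8)[(1) + (-exp(-3*I*pi/4)) + (I) + (-exp(-I*pi/4)) + (-1) + (-exp(I*pi/4)) + (-I) + (-exp(3*I*pi/4))] = 0/8 = 0
  <chi_0*chi_5, chi_5> = (1/8)[1*(1)*conj(1) + 1*(exp(-3*I*pi/4))*conj(exp(-3*I*pi/4)) + 1*(I)*conj(I) + 1*(exp(-I*pi/4))*conj(exp(-I*pi/4)) + 1*(-1)*conj(-1) + 1*(exp(I*pi/4))*conj(exp(I*pi/4)) + 1*(-I)*conj(-I) + 1*(exp(3*I*pi/4))*conj(exp(3*I*pi/4))]
      = (1/8)[(1) + (1) + (1) + (1) + (1) + (1) + (1) + (1)] = 8/8 = 1
  <chi_0*chi_5, chi_6> = (1/8)[1*(1)*conj(1) + 1*(exp(-3*I*pi/4))*conj(-I) + 1*(I)*conj(-1) + 1*(exp(-I*pi/4))*conj(I) + 1*(-1)*conj(1) + 1*(exp(I*pi/4))*conj(-I) + 1*(-I)*conj(-1) + 1*(exp(3*I*pi/4))*conj(I)]
      = (1/8)[(1) + (exp(-I*pi/4)) + (-I) + (-exp(I*pi/4)) + (-1) + (exp(3*I*pi/4)) + (I) + (-exp(-3*I*pi/4))] = 0/8 = 0
  <chi_0*chi_5, chi_7> = (1/8)[1*(1)*conj(1) + 1*(exp(-3*I*pi/4))*conj(exp(-I*pi/4)) + 1*(I)*conj(-I) + 1*(exp(-I*pi/4))*conj(exp(-3*I*pi/4)) + 1*(-1)*conj(-1) + 1*(exp(I*pi/4))*conj(exp(3*I*pi/4)) + 1*(-I)*conj(I) + 1*(exp(3*I*pi/4))*conj(exp(I*pi/4))]
      = (1/8)[(1) + (-I) + (-1) + (I) + (1) + (-I) + (-1) + (I)] = 0/8 = 0
(Exp terms are combined using exp(i*s)*conj(exp(i*t)) = exp(i*(s-t)), and sums of them are collapsed using the identity that for every m > 1 the m distinct m-th roots of unity sum to 0, e.g. 1 + exp(2*I*pi/3) + exp(-2*I*pi/3) = 0.)
Hence the multiplicities are chi_5: 1. Dimension check: dim(chi_0)*dim(chi_5) = 1*1 = 1 and sum (mult * dim) = 1*1 = 1.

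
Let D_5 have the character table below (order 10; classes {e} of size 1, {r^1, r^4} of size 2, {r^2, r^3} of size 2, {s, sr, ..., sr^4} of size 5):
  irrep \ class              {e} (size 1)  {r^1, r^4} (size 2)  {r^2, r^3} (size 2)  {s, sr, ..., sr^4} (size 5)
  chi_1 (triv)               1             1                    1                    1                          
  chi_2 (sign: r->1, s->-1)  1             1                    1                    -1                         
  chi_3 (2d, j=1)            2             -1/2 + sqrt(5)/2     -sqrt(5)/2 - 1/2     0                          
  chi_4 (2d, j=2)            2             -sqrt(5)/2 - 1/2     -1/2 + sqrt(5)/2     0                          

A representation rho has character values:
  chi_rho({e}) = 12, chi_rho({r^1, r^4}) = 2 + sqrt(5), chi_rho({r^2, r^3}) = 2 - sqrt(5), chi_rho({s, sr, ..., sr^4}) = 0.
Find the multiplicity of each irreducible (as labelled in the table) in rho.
Multiplicities: chi_1: 2, chi_2: 2, chi_3: 3, chi_4: 1.

Solution. Use <chi_rho, chi> = (1/|G|) sum_C |C| * chi_rho(C) * conj(chi(C)) with |G| = 10 for each irreducible chi in the table:
  <chi_rho, chi_1> = (1/10)[1*(12)*conj(1) + 2*(2 + sqrt(5))*conj(1) + 2*(2 - sqrt(5))*conj(1) + 5*(0)*conj(1)]
      = (1/10)[(12) + (4 + 2*sqrt(5)) + (4 - 2*sqrt(5)) + (0)] = 20/10 = 2
  <chi_rho, chi_2> = (1/10)[1*(12)*conj(1) + 2*(2 + sqrt(5))*conj(1) + 2*(2 - sqrt(5))*conj(1) + 5*(0)*conj(-1)]
      = (1/10)[(12) + (4 + 2*sqrt(5)) + (4 - 2*sqrt(5)) + (0)] = 20/10 = 2
  <chi_rho, chi_3> = (1/10)[1*(12)*conj(2) + 2*(2 + sqrt(5))*conj(-1/2 + sqrt(5)/2) + 2*(2 - sqrt(5))*conj(-sqrt(5)/2 - 1/2) + 5*(0)*conj(0)]
      = (1/10)[(24) + (sqrt(5) + 3) + (3 - sqrt(5)) + (0)] = 30/10 = 3
  <chi_rho, chi_4> = (1/10)[1*(12)*conj(2) + 2*(2 + sqrt(5))*conj(-sqrt(5)/2 - 1/2) + 2*(2 - sqrt(5))*conj(-1/2 + sqrt(5)/2) + 5*(0)*conj(0)]
      = (1/10)[(24) + (-7 - 3*sqrt(5)) + (-7 + 3*sqrt(5)) + (0)] = 10/10 = 1
Dimension check: dim(rho) = sum (mult * dim) = 2*1 + 2*1 + 3*2 + 1*2 = 12 = chi_rho(e) = 12.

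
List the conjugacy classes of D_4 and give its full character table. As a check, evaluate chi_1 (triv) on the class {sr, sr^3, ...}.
Conjugacy classes: {e} of size 1, {r^2} of size 1, {r^1, r^3} of size 2, {s, sr^2, ...} of size 2, {sr, sr^3, ...} of size 2.
Character table:
  irrep \ class              {e} (size 1)  {r^2} (size 1)  {r^1, r^3} (size 2)  {s, sr^2, ...} (size 2)  {sr, sr^3, ...} (size 2)
  chi_1 (triv)               1             1               1                    1                        1                       
  chi_2 (sign: r->1, s->-1)  1             1               1                    -1                       -1                      
  chi_3 (r->-1, s->1)        1             1               -1                   1                        -1                      
  chi_4 (r->-1, s->-1)       1             1               -1                   -1                       1                       
  chi_5 (2d, j=1)            2             -2              0                    0                        0                       

Spot check: chi_1 (triv) on {sr, sr^3, ...} = 1.

Why: D_4 has order 2*4 = 8 with 5 conjugacy classes, hence 5 irreducibles. Sum of squared dims 1 + 1 + 1 + 1 + 4 = 8 = |G|. Linear characters come from the abelianisation; the 2-dimensional irreps have character r^k -> 2*cos(2*pi*j*k/4), reflections -> 0.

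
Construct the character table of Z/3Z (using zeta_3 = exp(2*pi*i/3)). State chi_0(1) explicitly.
Character table of Z/3Z (irreps indexed chi_0,...,chi_2 with chi_k(m) = zeta_3^(k*m), zeta_3 = exp(2*pi*i/3)):
  irrep \ class  {0} (size 1)  {1} (size 1)    {2} (size 1)  
  chi_0          1             1               1             
  chi_1          1             exp(2*I*pi/3)   exp(-2*I*pi/3)
  chi_2          1             exp(-2*I*pi/3)  exp(2*I*pi/3) 

Spot check: chi_0(1) = zeta_3^(0*1) = zeta_3^0 = 1.

Reasoning: Z/3Z is abelian, so all 3 irreducible complex representations are 1-dimensional. They are given by chi_k(m) = zeta_3^(k*m) for k = 0,...,2. Row orthogonality: sum_m chi_k(m) conj(chi_l(m)) = 3 * [k = l].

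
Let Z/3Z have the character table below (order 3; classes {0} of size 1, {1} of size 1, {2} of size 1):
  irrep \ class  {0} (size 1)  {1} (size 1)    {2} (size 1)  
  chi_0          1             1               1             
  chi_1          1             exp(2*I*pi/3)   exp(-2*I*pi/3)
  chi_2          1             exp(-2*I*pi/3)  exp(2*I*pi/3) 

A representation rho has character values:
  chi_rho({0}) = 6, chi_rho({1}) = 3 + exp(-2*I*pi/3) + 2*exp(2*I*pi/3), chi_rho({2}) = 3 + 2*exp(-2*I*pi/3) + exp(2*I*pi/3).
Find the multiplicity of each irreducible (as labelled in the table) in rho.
Multiplicities: chi_0: 3, chi_1: 2, chi_2: 1.

Solution. Use <chi_rho, chi> = (1/|G|) sum_C |C| * chi_rho(C) * conj(chi(C)) with |G| = 3 for each irreducible chi in the table:
  <chi_rho, chi_0> = (1/3)[1*(6)*conj(1) + 1*(3 + exp(-2*I*pi/3) + 2*exp(2*I*pi/3))*conj(1) + 1*(3 + 2*exp(-2*I*pi/3) + exp(2*I*pi/3))*conj(1)]
      = (1/3)[(6) + (3 + exp(-2*I*pi/3) + 2*exp(2*I*pi/3)) + (3 + 2*exp(-2*I*pi/3) + exp(2*I*pi/3))] = 9/3 = 3
  <chi_rho, chi_1> = (1/3)[1*(6)*conj(1) + 1*(3 + exp(-2*I*pi/3) + 2*exp(2*I*pi/3))*conj(exp(2*I*pi/3)) + 1*(3 + 2*exp(-2*I*pi/3) + exp(2*I*pi/3))*conj(exp(-2*I*pi/3))]
      = (1/3)[(6) + (2 + 3*exp(-2*I*pi/3) + exp(2*I*pi/3)) + (2 + exp(-2*I*pi/3) + 3*exp(2*I*pi/3))] = 6/3 = 2
  <chi_rho, chi_2> = (1/3)[1*(6)*conj(1) + 1*(3 + exp(-2*I*pi/3) + 2*exp(2*I*pi/3))*conj(exp(-2*I*pi/3)) + 1*(3 + 2*exp(-2*I*pi/3) + exp(2*I*pi/3))*conj(exp(2*I*pi/3))]
      = (1/3)[(6) + (1 + 2*exp(-2*I*pi/3) + 3*exp(2*I*pi/3)) + (1 + 3*exp(-2*I*pi/3) + 2*exp(2*I*pi/3))] = 3/3 = 1
(Exp terms are combined using exp(i*s)*conj(exp(i*t)) = exp(i*(s-t)), and sums of them are collapsed using the identity that for every m > 1 the m distinct m-th roots of unity sum to 0, e.g. 1 + exp(2*I*pi/3) + exp(-2*I*pi/3) = 0.)
Dimension check: dim(rho) = sum (mult * dim) = 3*1 + 2*1 + 1*1 = 6 = chi_rho(e) = 6.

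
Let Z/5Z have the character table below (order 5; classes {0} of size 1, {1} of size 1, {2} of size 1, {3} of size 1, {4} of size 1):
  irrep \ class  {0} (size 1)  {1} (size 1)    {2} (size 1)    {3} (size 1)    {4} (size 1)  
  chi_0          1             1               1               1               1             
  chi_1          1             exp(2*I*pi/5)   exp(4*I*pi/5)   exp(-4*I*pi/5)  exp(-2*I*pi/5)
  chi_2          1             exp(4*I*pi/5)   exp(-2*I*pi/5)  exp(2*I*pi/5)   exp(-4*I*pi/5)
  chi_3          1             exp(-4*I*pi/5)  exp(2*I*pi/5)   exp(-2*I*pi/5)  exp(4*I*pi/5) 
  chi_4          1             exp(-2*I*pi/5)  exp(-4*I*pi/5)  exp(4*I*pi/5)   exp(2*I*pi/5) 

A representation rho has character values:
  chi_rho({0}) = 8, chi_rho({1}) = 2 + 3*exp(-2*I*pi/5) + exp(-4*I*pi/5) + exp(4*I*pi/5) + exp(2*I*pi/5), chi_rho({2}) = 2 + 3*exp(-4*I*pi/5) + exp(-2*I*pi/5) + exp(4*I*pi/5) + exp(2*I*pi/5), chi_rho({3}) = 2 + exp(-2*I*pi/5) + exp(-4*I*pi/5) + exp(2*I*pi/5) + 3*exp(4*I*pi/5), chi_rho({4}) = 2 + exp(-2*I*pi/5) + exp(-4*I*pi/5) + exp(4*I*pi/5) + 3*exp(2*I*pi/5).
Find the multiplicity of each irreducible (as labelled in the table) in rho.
Multiplicities: chi_0: 2, chi_1: 1, chi_2: 1, chi_3: 1, chi_4: 3.

Justification: Use <chi_rho, chi> = (1/|G|) sum_C |C| * chi_rho(C) * conj(chi(C)) with |G| = 5 for each irreducible chi in the table:
  <chi_rho, chi_0> = (1/5)[1*(8)*conj(1) + 1*(2 + 3*exp(-2*I*pi/5) + exp(-4*I*pi/5) + exp(4*I*pi/5) + exp(2*I*pi/5))*conj(1) + 1*(2 + 3*exp(-4*I*pi/5) + exp(-2*I*pi/5) + exp(4*I*pi/5) + exp(2*I*pi/5))*conj(1) + 1*(2 + exp(-2*I*pi/5) + exp(-4*I*pi/5) + exp(2*I*pi/5) + 3*exp(4*I*pi/5))*conj(1) + 1*(2 + exp(-2*I*pi/5) + exp(-4*I*pi/5) + exp(4*I*pi/5) + 3*exp(2*I*pi/5))*conj(1)]
      = (1/5)[(8) + (2 + 3*exp(-2*I*pi/5) + exp(-4*I*pi/5) + exp(4*I*pi/5) + exp(2*I*pi/5)) + (2 + 3*exp(-4*I*pi/5) + exp(-2*I*pi/5) + exp(4*I*pi/5) + exp(2*I*pi/5)) + (2 + exp(-2*I*pi/5) + exp(-4*I*pi/5) + exp(2*I*pi/5) + 3*exp(4*I*pi/5)) + (2 + exp(-2*I*pi/5) + exp(-4*I*pi/5) + exp(4*I*pi/5) + 3*exp(2*I*pi/5))] = 10/5 = 2
  <chi_rho, chi_1> = (1/5)[1*(8)*conj(1) + 1*(2 + 3*exp(-2*I*pi/5) + exp(-4*I*pi/5) + exp(4*I*pi/5) + exp(2*I*pi/5))*conj(exp(2*I*pi/5)) + 1*(2 + 3*exp(-4*I*pi/5) + exp(-2*I*pi/5) + exp(4*I*pi/5) + exp(2*I*pi/5))*conj(exp(4*I*pi/5)) + 1*(2 + exp(-2*I*pi/5) + exp(-4*I*pi/5) + exp(2*I*pi/5) + 3*exp(4*I*pi/5))*conj(exp(-4*I*pi/5)) + 1*(2 + exp(-2*I*pi/5) + exp(-4*I*pi/5) + exp(4*I*pi/5) + 3*exp(2*I*pi/5))*conj(exp(-2*I*pi/5))]
      = (1/5)[(8) + (1 + 2*exp(-2*I*pi/5) + 3*exp(-4*I*pi/5) + exp(4*I*pi/5) + exp(2*I*pi/5)) + (1 + 2*exp(-4*I*pi/5) + exp(-2*I*pi/5) + exp(4*I*pi/5) + 3*exp(2*I*pi/5)) + (1 + 3*exp(-2*I*pi/5) + exp(-4*I*pi/5) + exp(2*I*pi/5) + 2*exp(4*I*pi/5)) + (1 + exp(-2*I*pi/5) + exp(-4*I*pi/5) + 3*exp(4*I*pi/5) + 2*exp(2*I*pi/5))] = 5/5 = 1
  <chi_rho, chi_2> = (1/5)[1*(8)*conj(1) + 1*(2 + 3*exp(-2*I*pi/5) + exp(-4*I*pi/5) + exp(4*I*pi/5) + exp(2*I*pi/5))*conj(exp(4*I*pi/5)) + 1*(2 + 3*exp(-4*I*pi/5) + exp(-2*I*pi/5) + exp(4*I*pi/5) + exp(2*I*pi/5))*conj(exp(-2*I*pi/5)) + 1*(2 + exp(-2*I*pi/5) + exp(-4*I*pi/5) + exp(2*I*pi/5) + 3*exp(4*I*pi/5))*conj(exp(2*I*pi/5)) + 1*(2 + exp(-2*I*pi/5) + exp(-4*I*pi/5) + exp(4*I*pi/5) + 3*exp(2*I*pi/5))*conj(exp(-4*I*pi/5))]
      = (1/5)[(8) + (1 + 2*exp(-4*I*pi/5) + exp(-2*I*pi/5) + exp(2*I*pi/5) + 3*exp(4*I*pi/5)) + (1 + 3*exp(-2*I*pi/5) + exp(-4*I*pi/5) + exp(4*I*pi/5) + 2*exp(2*I*pi/5)) + (1 + 2*exp(-2*I*pi/5) + exp(-4*I*pi/5) + exp(4*I*pi/5) + 3*exp(2*I*pi/5)) + (1 + 3*exp(-4*I*pi/5) + exp(-2*I*pi/5) + exp(2*I*pi/5) + 2*exp(4*I*pi/5))] = 5/5 = 1
  <chi_rho, chi_3> = (1/5)[1*(8)*conj(1) + 1*(2 + 3*exp(-2*I*pi/5) + exp(-4*I*pi/5) + exp(4*I*pi/5) + exp(2*I*pi/5))*conj(exp(-4*I*pi/5)) + 1*(2 + 3*exp(-4*I*pi/5) + exp(-2*I*pi/5) + exp(4*I*pi/5) + exp(2*I*pi/5))*conj(exp(2*I*pi/5)) + 1*(2 + exp(-2*I*pi/5) + exp(-4*I*pi/5) + exp(2*I*pi/5) + 3*exp(4*I*pi/5))*conj(exp(-2*I*pi/5)) + 1*(2 + exp(-2*I*pi/5) + exp(-4*I*pi/5) + exp(4*I*pi/5) + 3*exp(2*I*pi/5))*conj(exp(4*I*pi/5))]
      = (1/5)[(8) + (1 + exp(-2*I*pi/5) + exp(-4*I*pi/5) + 2*exp(4*I*pi/5) + 3*exp(2*I*pi/5)) + (1 + 2*exp(-2*I*pi/5) + exp(-4*I*pi/5) + exp(2*I*pi/5) + 3*exp(4*I*pi/5)) + (1 + 3*exp(-4*I*pi/5) + exp(-2*I*pi/5) + exp(4*I*pi/5) + 2*exp(2*I*pi/5)) + (1 + 3*exp(-2*I*pi/5) + 2*exp(-4*I*pi/5) + exp(4*I*pi/5) + exp(2*I*pi/5))] = 5/5 = 1
  <chi_rho, chi_4> = (1/5)[1*(8)*conj(1) + 1*(2 + 3*exp(-2*I*pi/5) + exp(-4*I*pi/5) + exp(4*I*pi/5) + exp(2*I*pi/5))*conj(exp(-2*I*pi/5)) + 1*(2 + 3*exp(-4*I*pi/5) + exp(-2*I*pi/5) + exp(4*I*pi/5) + exp(2*I*pi/5))*conj(exp(-4*I*pi/5)) + 1*(2 + exp(-2*I*pi/5) + exp(-4*I*pi/5) + exp(2*I*pi/5) + 3*exp(4*I*pi/5))*conj(exp(4*I*pi/5)) + 1*(2 + exp(-2*I*pi/5) + exp(-4*I*pi/5) + exp(4*I*pi/5) + 3*exp(2*I*pi/5))*conj(exp(2*I*pi/5))]
      = (1/5)[(8) + (3 + exp(-2*I*pi/5) + exp(-4*I*pi/5) + exp(4*I*pi/5) + 2*exp(2*I*pi/5)) + (3 + exp(-2*I*pi/5) + exp(-4*I*pi/5) + exp(2*I*pi/5) + 2*exp(4*I*pi/5)) + (3 + 2*exp(-4*I*pi/5) + exp(-2*I*pi/5) + exp(4*I*pi/5) + exp(2*I*pi/5)) + (3 + 2*exp(-2*I*pi/5) + exp(-4*I*pi/5) + exp(4*I*pi/5) + exp(2*I*pi/5))] = 15/5 = 3
(Exp terms are combined using exp(i*s)*conj(exp(i*t)) = exp(i*(s-t)), and sums of them are collapsed using the identity that for every m > 1 the m distinct m-th roots of unity sum to 0, e.g. 1 + exp(2*I*pi/3) + exp(-2*I*pi/3) = 0.)
Dimension check: dim(rho) = sum (mult * dim) = 2*1 + 1*1 + 1*1 + 1*1 + 3*1 = 8 = chi_rho(e) = 8.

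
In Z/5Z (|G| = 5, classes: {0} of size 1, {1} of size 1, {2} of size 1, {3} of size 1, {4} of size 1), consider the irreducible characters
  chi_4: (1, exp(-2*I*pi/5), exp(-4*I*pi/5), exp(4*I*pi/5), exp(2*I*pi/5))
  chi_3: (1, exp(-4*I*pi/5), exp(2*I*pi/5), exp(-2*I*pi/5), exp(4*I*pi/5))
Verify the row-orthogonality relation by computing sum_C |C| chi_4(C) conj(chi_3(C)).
Sum = 0; so <chi_4, chi_3> = 0 (distinct irreducibles are orthogonal).

Solution. Compute term by term over conjugacy classes (|C| * chi_4(C) * conj(chi_3(C))):
  1*(1)*conj(1) + 1*(exp(-2*I*pi/5))*conj(exp(-4*I*pi/5)) + 1*(exp(-4*I*pi/5))*conj(exp(2*I*pi/5)) + 1*(exp(4*I*pi/5))*conj(exp(-2*I*pi/5)) + 1*(exp(2*I*pi/5))*conj(exp(4*I*pi/5))
  = (1) + (exp(2*I*pi/5)) + (exp(4*I*pi/5)) + (exp(-4*I*pi/5)) + (exp(-2*I*pi/5))
  = 0.
(Exp terms are combined using exp(i*s)*conj(exp(i*t)) = exp(i*(s-t)), and sums of them are collapsed using the identity that for every m > 1 the m distinct m-th roots of unity sum to 0, e.g. 1 + exp(2*I*pi/3) + exp(-2*I*pi/3) = 0.)
Dividing by |G| = 5 gives 0/5 = 0, matching the row-orthogonality relation <chi_4, chi_3> = [chi_4 = chi_3].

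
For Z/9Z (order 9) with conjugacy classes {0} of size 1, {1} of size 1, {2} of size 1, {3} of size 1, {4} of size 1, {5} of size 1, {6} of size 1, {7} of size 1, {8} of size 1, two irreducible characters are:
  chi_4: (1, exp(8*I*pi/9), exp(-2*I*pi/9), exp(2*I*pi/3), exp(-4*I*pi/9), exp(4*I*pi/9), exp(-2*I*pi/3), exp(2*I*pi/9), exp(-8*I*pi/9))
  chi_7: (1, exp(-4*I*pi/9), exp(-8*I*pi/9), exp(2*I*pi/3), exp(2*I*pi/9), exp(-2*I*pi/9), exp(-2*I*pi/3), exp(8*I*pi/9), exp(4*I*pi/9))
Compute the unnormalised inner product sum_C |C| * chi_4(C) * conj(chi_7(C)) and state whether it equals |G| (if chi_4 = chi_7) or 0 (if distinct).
Sum = 0; so <chi_4, chi_7> = 0 (distinct irreducibles are orthogonal).

Derivation: Compute term by term over conjugacy classes (|C| * chi_4(C) * conj(chi_7(C))):
  1*(1)*conj(1) + 1*(exp(8*I*pi/9))*conj(exp(-4*I*pi/9)) + 1*(exp(-2*I*pi/9))*conj(exp(-8*I*pi/9)) + 1*(exp(2*I*pi/3))*conj(exp(2*I*pi/3)) + 1*(exp(-4*I*pi/9))*conj(exp(2*I*pi/9)) + 1*(exp(4*I*pi/9))*conj(exp(-2*I*pi/9)) + 1*(exp(-2*I*pi/3))*conj(exp(-2*I*pi/3)) + 1*(exp(2*I*pi/9))*conj(exp(8*I*pi/9)) + 1*(exp(-8*I*pi/9))*conj(exp(4*I*pi/9))
  = (1) + (exp(-2*I*pi/3)) + (exp(2*I*pi/3)) + (1) + (exp(-2*I*pi/3)) + (exp(2*I*pi/3)) + (1) + (exp(-2*I*pi/3)) + (exp(2*I*pi/3))
  = 0.
(Exp terms are combined using exp(i*s)*conj(exp(i*t)) = exp(i*(s-t)), and sums of them are collapsed using the identity that for every m > 1 the m distinct m-th roots of unity sum to 0, e.g. 1 + exp(2*I*pi/3) + exp(-2*I*pi/3) = 0.)
Dividing by |G| = 9 gives 0/9 = 0, matching the row-orthogonality relation <chi_4, chi_7> = [chi_4 = chi_7].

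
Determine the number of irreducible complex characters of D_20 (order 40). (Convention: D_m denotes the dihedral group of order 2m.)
13

Why: The number of irreducible complex representations of a finite group equals its number of conjugacy classes. D_20 has 13 conjugacy classes (n/2 + 3 for n even), so D_20 (order 40) has exactly 13 irreducible complex representations.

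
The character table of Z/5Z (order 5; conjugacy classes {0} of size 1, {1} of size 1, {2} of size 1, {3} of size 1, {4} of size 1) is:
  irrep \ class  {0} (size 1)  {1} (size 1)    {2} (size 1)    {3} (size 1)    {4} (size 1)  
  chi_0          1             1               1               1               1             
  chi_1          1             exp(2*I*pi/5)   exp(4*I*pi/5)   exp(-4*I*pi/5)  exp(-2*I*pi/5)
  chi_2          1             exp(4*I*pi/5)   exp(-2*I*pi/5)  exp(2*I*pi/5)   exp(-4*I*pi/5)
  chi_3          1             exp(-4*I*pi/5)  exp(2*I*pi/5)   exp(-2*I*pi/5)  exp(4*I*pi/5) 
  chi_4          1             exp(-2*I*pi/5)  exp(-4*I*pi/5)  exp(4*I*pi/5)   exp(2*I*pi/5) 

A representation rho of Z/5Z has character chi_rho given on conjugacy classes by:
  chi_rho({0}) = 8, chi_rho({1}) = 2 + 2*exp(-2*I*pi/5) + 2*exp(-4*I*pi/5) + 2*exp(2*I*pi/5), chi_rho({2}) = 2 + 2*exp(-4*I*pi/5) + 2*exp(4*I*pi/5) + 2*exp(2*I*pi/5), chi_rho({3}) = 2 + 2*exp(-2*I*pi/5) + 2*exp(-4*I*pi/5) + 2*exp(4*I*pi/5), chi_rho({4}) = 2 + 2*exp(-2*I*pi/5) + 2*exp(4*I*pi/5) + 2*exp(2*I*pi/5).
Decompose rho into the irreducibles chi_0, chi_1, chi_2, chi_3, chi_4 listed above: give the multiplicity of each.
Multiplicities: chi_0: 2, chi_1: 2, chi_2: 0, chi_3: 2, chi_4: 2.

Why: Use <chi_rho, chi> = (1/|G|) sum_C |C| * chi_rho(C) * conj(chi(C)) with |G| = 5 for each irreducible chi in the table:
  <chi_rho, chi_0> = (1/5)[1*(8)*conj(1) + 1*(2 + 2*exp(-2*I*pi/5) + 2*exp(-4*I*pi/5) + 2*exp(2*I*pi/5))*conj(1) + 1*(2 + 2*exp(-4*I*pi/5) + 2*exp(4*I*pi/5) + 2*exp(2*I*pi/5))*conj(1) + 1*(2 + 2*exp(-2*I*pi/5) + 2*exp(-4*I*pi/5) + 2*exp(4*I*pi/5))*conj(1) + 1*(2 + 2*exp(-2*I*pi/5) + 2*exp(4*I*pi/5) + 2*exp(2*I*pi/5))*conj(1)]
      = (1/5)[(8) + (2 + 2*exp(-2*I*pi/5) + 2*exp(-4*I*pi/5) + 2*exp(2*I*pi/5)) + (2 + 2*exp(-4*I*pi/5) + 2*exp(4*I*pi/5) + 2*exp(2*I*pi/5)) + (2 + 2*exp(-2*I*pi/5) + 2*exp(-4*I*pi/5) + 2*exp(4*I*pi/5)) + (2 + 2*exp(-2*I*pi/5) + 2*exp(4*I*pi/5) + 2*exp(2*I*pi/5))] = 10/5 = 2
  <chi_rho, chi_1> = (1/5)[1*(8)*conj(1) + 1*(2 + 2*exp(-2*I*pi/5) + 2*exp(-4*I*pi/5) + 2*exp(2*I*pi/5))*conj(exp(2*I*pi/5)) + 1*(2 + 2*exp(-4*I*pi/5) + 2*exp(4*I*pi/5) + 2*exp(2*I*pi/5))*conj(exp(4*I*pi/5)) + 1*(2 + 2*exp(-2*I*pi/5) + 2*exp(-4*I*pi/5) + 2*exp(4*I*pi/5))*conj(exp(-4*I*pi/5)) + 1*(2 + 2*exp(-2*I*pi/5) + 2*exp(4*I*pi/5) + 2*exp(2*I*pi/5))*conj(exp(-2*I*pi/5))]
      = (1/5)[(8) + (2 + 2*exp(-2*I*pi/5) + 2*exp(-4*I*pi/5) + 2*exp(4*I*pi/5)) + (2 + 2*exp(-2*I*pi/5) + 2*exp(-4*I*pi/5) + 2*exp(2*I*pi/5)) + (2 + 2*exp(-2*I*pi/5) + 2*exp(4*I*pi/5) + 2*exp(2*I*pi/5)) + (2 + 2*exp(-4*I*pi/5) + 2*exp(4*I*pi/5) + 2*exp(2*I*pi/5))] = 10/5 = 2
  <chi_rho, chi_2> = (1/5)[1*(8)*conj(1) + 1*(2 + 2*exp(-2*I*pi/5) + 2*exp(-4*I*pi/5) + 2*exp(2*I*pi/5))*conj(exp(4*I*pi/5)) + 1*(2 + 2*exp(-4*I*pi/5) + 2*exp(4*I*pi/5) + 2*exp(2*I*pi/5))*conj(exp(-2*I*pi/5)) + 1*(2 + 2*exp(-2*I*pi/5) + 2*exp(-4*I*pi/5) + 2*exp(4*I*pi/5))*conj(exp(2*I*pi/5)) + 1*(2 + 2*exp(-2*I*pi/5) + 2*exp(4*I*pi/5) + 2*exp(2*I*pi/5))*conj(exp(-4*I*pi/5))]
      = (1/5)[(8) + (-2) + (-2) + (-2) + (-2)] = 0/5 = 0
  <chi_rho, chi_3> = (1/5)[1*(8)*conj(1) + 1*(2 + 2*exp(-2*I*pi/5) + 2*exp(-4*I*pi/5) + 2*exp(2*I*pi/5))*conj(exp(-4*I*pi/5)) + 1*(2 + 2*exp(-4*I*pi/5) + 2*exp(4*I*pi/5) + 2*exp(2*I*pi/5))*conj(exp(2*I*pi/5)) + 1*(2 + 2*exp(-2*I*pi/5) + 2*exp(-4*I*pi/5) + 2*exp(4*I*pi/5))*conj(exp(-2*I*pi/5)) + 1*(2 + 2*exp(-2*I*pi/5) + 2*exp(4*I*pi/5) + 2*exp(2*I*pi/5))*conj(exp(4*I*pi/5))]
      = (1/5)[(8) + (2 + 2*exp(-4*I*pi/5) + 2*exp(4*I*pi/5) + 2*exp(2*I*pi/5)) + (2 + 2*exp(-2*I*pi/5) + 2*exp(4*I*pi/5) + 2*exp(2*I*pi/5)) + (2 + 2*exp(-2*I*pi/5) + 2*exp(-4*I*pi/5) + 2*exp(2*I*pi/5)) + (2 + 2*exp(-2*I*pi/5) + 2*exp(-4*I*pi/5) + 2*exp(4*I*pi/5))] = 10/5 = 2
  <chi_rho, chi_4> = (1/5)[1*(8)*conj(1) + 1*(2 + 2*exp(-2*I*pi/5) + 2*exp(-4*I*pi/5) + 2*exp(2*I*pi/5))*conj(exp(-2*I*pi/5)) + 1*(2 + 2*exp(-4*I*pi/5) + 2*exp(4*I*pi/5) + 2*exp(2*I*pi/5))*conj(exp(-4*I*pi/5)) + 1*(2 + 2*exp(-2*I*pi/5) + 2*exp(-4*I*pi/5) + 2*exp(4*I*pi/5))*conj(exp(4*I*pi/5)) + 1*(2 + 2*exp(-2*I*pi/5) + 2*exp(4*I*pi/5) + 2*exp(2*I*pi/5))*conj(exp(2*I*pi/5))]
      = (1/5)[(8) + (2 + 2*exp(-2*I*pi/5) + 2*exp(4*I*pi/5) + 2*exp(2*I*pi/5)) + (2 + 2*exp(-2*I*pi/5) + 2*exp(-4*I*pi/5) + 2*exp(4*I*pi/5)) + (2 + 2*exp(-4*I*pi/5) + 2*exp(4*I*pi/5) + 2*exp(2*I*pi/5)) + (2 + 2*exp(-2*I*pi/5) + 2*exp(-4*I*pi/5) + 2*exp(2*I*pi/5))] = 10/5 = 2
(Exp terms are combined using exp(i*s)*conj(exp(i*t)) = exp(i*(s-t)), and sums of them are collapsed using the identity that for every m > 1 the m distinct m-th roots of unity sum to 0, e.g. 1 + exp(2*I*pi/3) + exp(-2*I*pi/3) = 0.)
Dimension check: dim(rho) = sum (mult * dim) = 2*1 + 2*1 + 0*1 + 2*1 + 2*1 = 8 = chi_rho(e) = 8.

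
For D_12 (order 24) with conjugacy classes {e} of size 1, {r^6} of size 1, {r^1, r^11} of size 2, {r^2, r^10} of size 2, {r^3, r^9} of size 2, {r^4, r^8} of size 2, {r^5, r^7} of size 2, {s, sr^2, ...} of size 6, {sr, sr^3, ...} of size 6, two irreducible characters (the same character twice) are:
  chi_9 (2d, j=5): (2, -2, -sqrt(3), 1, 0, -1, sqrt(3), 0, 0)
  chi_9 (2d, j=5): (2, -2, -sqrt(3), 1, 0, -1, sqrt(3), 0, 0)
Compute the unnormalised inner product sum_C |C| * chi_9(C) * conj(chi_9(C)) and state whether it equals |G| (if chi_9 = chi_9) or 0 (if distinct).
Sum = 24 = |G| = 24; so <chi_9, chi_9> = 1 (norm-1 confirms irreducibility).

Solution. Compute term by term over conjugacy classes (|C| * chi_9(C) * conj(chi_9(C))):
  1*(2)*conj(2) + 1*(-2)*conj(-2) + 2*(-sqrt(3))*conj(-sqrt(3)) + 2*(1)*conj(1) + 2*(0)*conj(0) + 2*(-1)*conj(-1) + 2*(sqrt(3))*conj(sqrt(3)) + 6*(0)*conj(0) + 6*(0)*conj(0)
  = (4) + (4) + (6) + (2) + (0) + (2) + (6) + (0) + (0)
  = 24.
Dividing by |G| = 24 gives 24/24 = 1, matching the row-orthogonality relation <chi_9, chi_9> = [chi_9 = chi_9].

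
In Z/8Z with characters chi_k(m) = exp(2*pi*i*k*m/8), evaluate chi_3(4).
chi_3(4) = zeta_8^12 = -1

Working: chi_3(4) = zeta_8^(3*4) = zeta_8^12. Since zeta_8^8 = 1, this equals zeta_8^4 = exp(2*pi*i*4/8) = -1.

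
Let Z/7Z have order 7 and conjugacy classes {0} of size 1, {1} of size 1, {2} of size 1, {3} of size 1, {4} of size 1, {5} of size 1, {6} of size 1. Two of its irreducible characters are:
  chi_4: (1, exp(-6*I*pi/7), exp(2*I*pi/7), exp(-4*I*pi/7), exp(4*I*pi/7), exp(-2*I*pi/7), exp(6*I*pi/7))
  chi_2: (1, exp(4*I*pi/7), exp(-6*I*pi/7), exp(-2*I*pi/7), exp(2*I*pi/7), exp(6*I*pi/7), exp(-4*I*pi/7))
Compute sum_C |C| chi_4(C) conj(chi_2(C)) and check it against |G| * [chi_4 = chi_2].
Sum = 0; so <chi_4, chi_2> = 0 (distinct irreducibles are orthogonal).

Working: Compute term by term over conjugacy classes (|C| * chi_4(C) * conj(chi_2(C))):
  1*(1)*conj(1) + 1*(exp(-6*I*pi/7))*conj(exp(4*I*pi/7)) + 1*(exp(2*I*pi/7))*conj(exp(-6*I*pi/7)) + 1*(exp(-4*I*pi/7))*conj(exp(-2*I*pi/7)) + 1*(exp(4*I*pi/7))*conj(exp(2*I*pi/7)) + 1*(exp(-2*I*pi/7))*conj(exp(6*I*pi/7)) + 1*(exp(6*I*pi/7))*conj(exp(-4*I*pi/7))
  = (1) + (exp(4*I*pi/7)) + (exp(-6*I*pi/7)) + (exp(-2*I*pi/7)) + (exp(2*I*pi/7)) + (exp(6*I*pi/7)) + (exp(-4*I*pi/7))
  = 0.
(Exp terms are combined using exp(i*s)*conj(exp(i*t)) = exp(i*(s-t)), and sums of them are collapsed using the identity that for every m > 1 the m distinct m-th roots of unity sum to 0, e.g. 1 + exp(2*I*pi/3) + exp(-2*I*pi/3) = 0.)
Dividing by |G| = 7 gives 0/7 = 0, matching the row-orthogonality relation <chi_4, chi_2> = [chi_4 = chi_2].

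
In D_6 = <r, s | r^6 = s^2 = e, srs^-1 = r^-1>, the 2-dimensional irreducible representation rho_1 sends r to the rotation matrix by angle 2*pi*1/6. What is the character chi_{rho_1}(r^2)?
chi_{rho_1}(r^2) = 2*cos(2*pi*1*2/6) = -1

Derivation: rho_1(r^2) is rotation by angle 2*pi*1*2/6, whose trace is 2*cos(2*pi*1*2/6) = -1.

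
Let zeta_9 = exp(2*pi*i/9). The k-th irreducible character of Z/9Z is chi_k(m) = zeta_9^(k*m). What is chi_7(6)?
chi_7(6) = zeta_9^42 = exp(-2*I*pi/3)

Reasoning: chi_7(6) = zeta_9^(7*6) = zeta_9^42. Since zeta_9^9 = 1, this equals zeta_9^6 = exp(2*pi*i*6/9) = exp(-2*I*pi/3).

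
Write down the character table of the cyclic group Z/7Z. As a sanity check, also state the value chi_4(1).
Character table of Z/7Z (irreps indexed chi_0,...,chi_6 with chi_k(m) = zeta_7^(k*m), zeta_7 = exp(2*pi*i/7)):
  irrep \ class  {0} (size 1)  {1} (size 1)    {2} (size 1)    {3} (size 1)    {4} (size 1)    {5} (size 1)    {6} (size 1)  
  chi_0          1             1               1               1               1               1               1             
  chi_1          1             exp(2*I*pi/7)   exp(4*I*pi/7)   exp(6*I*pi/7)   exp(-6*I*pi/7)  exp(-4*I*pi/7)  exp(-2*I*pi/7)
  chi_2          1             exp(4*I*pi/7)   exp(-6*I*pi/7)  exp(-2*I*pi/7)  exp(2*I*pi/7)   exp(6*I*pi/7)   exp(-4*I*pi/7)
  chi_3          1             exp(6*I*pi/7)   exp(-2*I*pi/7)  exp(4*I*pi/7)   exp(-4*I*pi/7)  exp(2*I*pi/7)   exp(-6*I*pi/7)
  chi_4          1             exp(-6*I*pi/7)  exp(2*I*pi/7)   exp(-4*I*pi/7)  exp(4*I*pi/7)   exp(-2*I*pi/7)  exp(6*I*pi/7) 
  chi_5          1             exp(-4*I*pi/7)  exp(6*I*pi/7)   exp(2*I*pi/7)   exp(-2*I*pi/7)  exp(-6*I*pi/7)  exp(4*I*pi/7) 
  chi_6          1             exp(-2*I*pi/7)  exp(-4*I*pi/7)  exp(-6*I*pi/7)  exp(6*I*pi/7)   exp(4*I*pi/7)   exp(2*I*pi/7) 

Spot check: chi_4(1) = zeta_7^(4*1) = zeta_7^4 = exp(-6*I*pi/7).

Explanation: Z/7Z is abelian, so all 7 irreducible complex representations are 1-dimensional. They are given by chi_k(m) = zeta_7^(k*m) for k = 0,...,6. Row orthogonality: sum_m chi_k(m) conj(chi_l(m)) = 7 * [k = l].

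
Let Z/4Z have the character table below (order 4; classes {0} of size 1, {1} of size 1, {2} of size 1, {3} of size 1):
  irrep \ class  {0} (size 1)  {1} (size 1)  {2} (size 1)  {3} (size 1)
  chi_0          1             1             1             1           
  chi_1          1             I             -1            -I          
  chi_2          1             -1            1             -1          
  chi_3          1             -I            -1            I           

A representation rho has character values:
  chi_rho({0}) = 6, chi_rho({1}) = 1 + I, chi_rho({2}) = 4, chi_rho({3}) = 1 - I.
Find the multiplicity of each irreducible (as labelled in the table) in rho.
Multiplicities: chi_0: 3, chi_1: 1, chi_2: 2, chi_3: 0.

Reasoning: Use <chi_rho, chi> = (1/|G|) sum_C |C| * chi_rho(C) * conj(chi(C)) with |G| = 4 for each irreducible chi in the table:
  <chi_rho, chi_0> = (1/4)[1*(6)*conj(1) + 1*(1 + I)*conj(1) + 1*(4)*conj(1) + 1*(1 - I)*conj(1)]
      = (1/4)[(6) + (1 + I) + (4) + (1 - I)] = 12/4 = 3
  <chi_rho, chi_1> = (1/4)[1*(6)*conj(1) + 1*(1 + I)*conj(I) + 1*(4)*conj(-1) + 1*(1 - I)*conj(-I)]
      = (1/4)[(6) + (1 - I) + (-4) + (1 + I)] = 4/4 = 1
  <chi_rho, chi_2> = (1/4)[1*(6)*conj(1) + 1*(1 + I)*conj(-1) + 1*(4)*conj(1) + 1*(1 - I)*conj(-1)]
      = (1/4)[(6) + (-1 - I) + (4) + (-1 + I)] = 8/4 = 2
  <chi_rho, chi_3> = (1/4)[1*(6)*conj(1) + 1*(1 + I)*conj(-I) + 1*(4)*conj(-1) + 1*(1 - I)*conj(I)]
      = (1/4)[(6) + (-1 + I) + (-4) + (-1 - I)] = 0/4 = 0
(Exp terms are combined using exp(i*s)*conj(exp(i*t)) = exp(i*(s-t)), and sums of them are collapsed using the identity that for every m > 1 the m distinct m-th roots of unity sum to 0, e.g. 1 + exp(2*I*pi/3) + exp(-2*I*pi/3) = 0.)
Dimension check: dim(rho) = sum (mult * dim) = 3*1 + 1*1 + 2*1 + 0*1 = 6 = chi_rho(e) = 6.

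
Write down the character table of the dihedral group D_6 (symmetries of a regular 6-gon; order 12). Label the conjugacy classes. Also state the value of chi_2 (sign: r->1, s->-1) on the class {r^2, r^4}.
Conjugacy classes: {e} of size 1, {r^3} of size 1, {r^1, r^5} of size 2, {r^2, r^4} of size 2, {s, sr^2, ...} of size 3, {sr, sr^3, ...} of size 3.
Character table:
  irrep \ class              {e} (size 1)  {r^3} (size 1)  {r^1, r^5} (size 2)  {r^2, r^4} (size 2)  {s, sr^2, ...} (size 3)  {sr, sr^3, ...} (size 3)
  chi_1 (triv)               1             1               1                    1                    1                        1                       
  chi_2 (sign: r->1, s->-1)  1             1               1                    1                    -1                       -1                      
  chi_3 (r->-1, s->1)        1             -1              -1                   1                    1                        -1                      
  chi_4 (r->-1, s->-1)       1             -1              -1                   1                    -1                       1                       
  chi_5 (2d, j=1)            2             -2              1                    -1                   0                        0                       
  chi_6 (2d, j=2)            2             2               -1                   -1                   0                        0                       

Spot check: chi_2 (sign: r->1, s->-1) on {r^2, r^4} = 1.

Details: D_6 has order 2*6 = 12 with 6 conjugacy classes, hence 6 irreducibles. Sum of squared dims 1 + 1 + 1 + 1 + 4 + 4 = 12 = |G|. Linear characters come from the abelianisation; the 2-dimensional irreps have character r^k -> 2*cos(2*pi*j*k/6), reflections -> 0.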